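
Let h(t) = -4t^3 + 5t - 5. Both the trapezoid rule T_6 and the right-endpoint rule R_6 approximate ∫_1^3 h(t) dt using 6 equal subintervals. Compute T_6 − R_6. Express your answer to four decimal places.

T_6 ≈ -70.888889.
R_6 ≈ -86.555556.
T_6 − R_6 ≈ 15.6667.

15.6667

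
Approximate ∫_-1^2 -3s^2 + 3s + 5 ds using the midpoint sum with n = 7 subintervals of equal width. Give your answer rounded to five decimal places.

10.63776

Δs = (2 − (-1))/7 = 3/7.
Midpoints: -11/14, -5/14, 1/14, 0.5, 13/14, 19/14, 25/14.
f(-11/14) = 155/196, f(-5/14) = 695/196, f(1/14) = 1019/196, f(0.5) = 5.75, f(13/14) = 1019/196, f(19/14) = 695/196, f(25/14) = 155/196.
Sum = Δs · [f(-11/14) + f(-5/14) + f(1/14) + ...].
Sum ≈ 10.63776.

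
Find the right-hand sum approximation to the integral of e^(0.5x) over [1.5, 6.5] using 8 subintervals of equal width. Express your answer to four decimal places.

Δx = (6.5 − 1.5)/8 = 0.625.
Right endpoints: 2.125, 2.75, 3.375, 4, 4.625, 5.25, 5.875, 6.5.
f(2.125) ≈ 2.8936, f(2.75) ≈ 3.9551, f(3.375) ≈ 5.4059, f(4) ≈ 7.3891, f(4.625) ≈ 10.0996, f(5.25) ≈ 13.8046, f(5.875) ≈ 18.8686, f(6.5) ≈ 25.7903.
Sum = Δx · [f(2.125) + f(2.75) + f(3.375) + ...].
Sum ≈ 55.1293.

55.1293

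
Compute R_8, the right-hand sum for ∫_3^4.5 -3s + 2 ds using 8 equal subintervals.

-14.296875

Δs = (4.5 − 3)/8 = 0.1875.
Right endpoints: 3.1875, 3.375, 3.5625, 3.75, 3.9375, 4.125, 4.3125, 4.5.
f(3.1875) = -7.5625, f(3.375) = -8.125, f(3.5625) = -8.6875, f(3.75) = -9.25, f(3.9375) = -9.8125, f(4.125) = -10.375, f(4.3125) = -10.9375, f(4.5) = -11.5.
Sum = Δs · [f(3.1875) + f(3.375) + f(3.5625) + ...].
Sum = -14.296875.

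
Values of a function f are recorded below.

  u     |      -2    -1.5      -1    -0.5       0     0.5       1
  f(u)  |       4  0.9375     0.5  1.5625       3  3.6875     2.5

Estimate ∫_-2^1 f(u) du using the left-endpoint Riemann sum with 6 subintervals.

Δu = 0.5.
Sum = 0.5·[4 + 0.9375 + 0.5 + 1.5625 + 3 + 3.6875] = 6.84375.

6.84375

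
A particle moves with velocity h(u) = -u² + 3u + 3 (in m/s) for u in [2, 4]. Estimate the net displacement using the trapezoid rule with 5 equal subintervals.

Δu = (4 − 2)/5 = 0.4.
h(2) = 5, h(2.4) = 4.44, h(2.8) = 3.56, h(3.2) = 2.36, h(3.6) = 0.84, h(4) = -1.
T_5 = (Δu/2)·[h(u_0) + 2h(u_1) + ... + 2h(u_{4}) + h(u_5)].
Sum = 5.28.

5.28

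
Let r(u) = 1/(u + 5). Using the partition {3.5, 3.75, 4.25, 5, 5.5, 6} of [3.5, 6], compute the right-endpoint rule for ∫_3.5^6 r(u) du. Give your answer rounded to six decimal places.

0.250699

Subinterval widths: 0.25, 0.5, 0.75, 0.5, 0.5.
Right endpoints: 3.75, 4.25, 5, 5.5, 6.
r(3.75) = 4/35, r(4.25) = 4/37, r(5) = 0.1, r(5.5) = 2/21, r(6) = 1/11.
Sum = Σ Δu_i · r(u_i).
Sum ≈ 0.250699.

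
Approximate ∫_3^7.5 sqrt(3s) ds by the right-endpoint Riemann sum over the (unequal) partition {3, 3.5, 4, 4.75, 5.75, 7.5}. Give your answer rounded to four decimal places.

Subinterval widths: 0.5, 0.5, 0.75, 1, 1.75.
Right endpoints: 3.5, 4, 4.75, 5.75, 7.5.
f(3.5) ≈ 3.2404, f(4) ≈ 3.4641, f(4.75) ≈ 3.7749, f(5.75) ≈ 4.1533, f(7.5) ≈ 4.7434.
Sum = Σ Δs_i · f(s_i).
Sum ≈ 18.6377.

18.6377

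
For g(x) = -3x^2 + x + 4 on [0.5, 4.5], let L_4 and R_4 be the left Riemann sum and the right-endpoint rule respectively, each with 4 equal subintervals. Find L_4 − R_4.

56

L_4 = -39.
R_4 = -95.
L_4 − R_4 = 56.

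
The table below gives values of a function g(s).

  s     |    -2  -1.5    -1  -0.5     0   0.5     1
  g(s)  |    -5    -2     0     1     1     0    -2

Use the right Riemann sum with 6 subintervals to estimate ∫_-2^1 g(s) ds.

-1

Δs = 0.5.
Sum = 0.5·[(-2) + 0 + 1 + 1 + 0 + (-2)] = -1.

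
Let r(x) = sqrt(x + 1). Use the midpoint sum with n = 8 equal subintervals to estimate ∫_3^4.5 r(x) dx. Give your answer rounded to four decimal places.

3.2658

Δx = (4.5 − 3)/8 = 0.1875.
Midpoints: 3.09375, 3.28125, 3.46875, 3.65625, 3.84375, 4.03125, 4.21875, 4.40625.
r(3.09375) ≈ 2.0233, r(3.28125) ≈ 2.0691, r(3.46875) ≈ 2.1139, r(3.65625) ≈ 2.1578, r(3.84375) ≈ 2.2009, r(4.03125) ≈ 2.2430, r(4.21875) ≈ 2.2845, r(4.40625) ≈ 2.3251.
Sum = Δx · [r(3.09375) + r(3.28125) + r(3.46875) + ...].
Sum ≈ 3.2658.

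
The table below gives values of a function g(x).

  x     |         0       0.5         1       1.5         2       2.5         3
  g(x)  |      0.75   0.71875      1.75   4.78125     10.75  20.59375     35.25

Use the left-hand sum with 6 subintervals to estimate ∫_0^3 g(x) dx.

Δx = 0.5.
Sum = 0.5·[0.75 + 0.71875 + 1.75 + 4.78125 + 10.75 + 20.59375] = 19.671875.

19.671875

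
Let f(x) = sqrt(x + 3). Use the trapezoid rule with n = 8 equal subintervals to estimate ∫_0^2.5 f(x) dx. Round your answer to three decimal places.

5.134

Δx = (2.5 − 0)/8 = 0.3125.
f(0) ≈ 1.732, f(0.3125) ≈ 1.820, f(0.625) ≈ 1.904, f(0.9375) ≈ 1.984, f(1.25) ≈ 2.062, f(1.5625) ≈ 2.136, f(1.875) ≈ 2.208, f(2.1875) ≈ 2.278, f(2.5) ≈ 2.345.
T_8 = (Δx/2)·[f(x_0) + 2f(x_1) + ... + 2f(x_{7}) + f(x_8)].
Sum ≈ 5.134.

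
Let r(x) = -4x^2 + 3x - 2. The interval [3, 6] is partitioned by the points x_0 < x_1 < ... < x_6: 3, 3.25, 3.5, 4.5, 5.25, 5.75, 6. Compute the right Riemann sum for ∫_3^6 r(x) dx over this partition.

-251.125

Subinterval widths: 0.25, 0.25, 1, 0.75, 0.5, 0.25.
Right endpoints: 3.25, 3.5, 4.5, 5.25, 5.75, 6.
r(3.25) = -34.5, r(3.5) = -40.5, r(4.5) = -69.5, r(5.25) = -96.5, r(5.75) = -117, r(6) = -128.
Sum = Σ Δx_i · r(x_i).
Sum = -251.125.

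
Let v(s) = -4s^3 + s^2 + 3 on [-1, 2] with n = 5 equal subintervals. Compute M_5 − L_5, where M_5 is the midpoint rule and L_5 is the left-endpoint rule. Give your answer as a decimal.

-8.55

M_5 = -2.55.
L_5 = 6.
M_5 − L_5 = -8.55.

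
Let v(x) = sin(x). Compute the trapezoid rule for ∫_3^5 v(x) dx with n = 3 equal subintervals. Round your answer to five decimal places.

Δx = (5 − 3)/3 = 2/3.
v(3) ≈ 0.14112, v(11/3) ≈ -0.50128, v(13/3) ≈ -0.92901, v(5) ≈ -0.95892.
T_3 = (Δx/2)·[v(x_0) + 2v(x_1) + 2v(x_2) + v(x_3)].
Sum ≈ -1.22613.

-1.22613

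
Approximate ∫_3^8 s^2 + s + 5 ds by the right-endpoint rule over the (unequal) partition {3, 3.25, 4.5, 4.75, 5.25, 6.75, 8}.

251.09375

Subinterval widths: 0.25, 1.25, 0.25, 0.5, 1.5, 1.25.
Right endpoints: 3.25, 4.5, 4.75, 5.25, 6.75, 8.
f(3.25) = 18.8125, f(4.5) = 29.75, f(4.75) = 32.3125, f(5.25) = 37.8125, f(6.75) = 57.3125, f(8) = 77.
Sum = Σ Δs_i · f(s_i).
Sum = 251.09375.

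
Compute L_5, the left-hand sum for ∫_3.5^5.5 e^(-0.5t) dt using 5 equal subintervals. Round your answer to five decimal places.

0.24239

Δt = (5.5 − 3.5)/5 = 0.4.
Left endpoints: 3.5, 3.9, 4.3, 4.7, 5.1.
f(3.5) ≈ 0.17377, f(3.9) ≈ 0.14227, f(4.3) ≈ 0.11648, f(4.7) ≈ 0.09537, f(5.1) ≈ 0.07808.
Sum = Δt · [f(3.5) + f(3.9) + f(4.3) + f(4.7) + f(5.1)].
Sum ≈ 0.24239.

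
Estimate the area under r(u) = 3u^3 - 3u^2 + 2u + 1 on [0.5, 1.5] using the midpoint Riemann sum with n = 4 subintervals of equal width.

3.46875

Δu = (1.5 − 0.5)/4 = 0.25.
Midpoints: 0.625, 0.875, 1.125, 1.375.
r(0.625) = 927/512, r(0.875) = 1261/512, r(1.125) = 1907/512, r(1.375) = 3009/512.
Sum = Δu · [r(0.625) + r(0.875) + r(1.125) + r(1.375)].
Sum = 3.46875.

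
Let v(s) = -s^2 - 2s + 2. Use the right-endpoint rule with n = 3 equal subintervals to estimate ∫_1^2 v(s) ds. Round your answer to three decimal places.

-4.185

Δs = (2 − 1)/3 = 1/3.
Right endpoints: 4/3, 5/3, 2.
v(4/3) = -22/9, v(5/3) = -37/9, v(2) = -6.
Sum = Δs · [v(4/3) + v(5/3) + v(2)].
Sum ≈ -4.185.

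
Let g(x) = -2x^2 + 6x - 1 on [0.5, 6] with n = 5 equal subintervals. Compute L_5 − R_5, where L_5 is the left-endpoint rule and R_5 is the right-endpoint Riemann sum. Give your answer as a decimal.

42.35

L_5 = -23.21.
R_5 = -65.56.
L_5 − R_5 = 42.35.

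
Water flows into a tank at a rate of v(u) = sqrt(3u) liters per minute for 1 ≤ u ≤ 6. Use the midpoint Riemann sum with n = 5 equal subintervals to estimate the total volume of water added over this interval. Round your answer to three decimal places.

15.837

Δu = (6 − 1)/5 = 1.
Midpoints: 1.5, 2.5, 3.5, 4.5, 5.5.
v(1.5) ≈ 2.121, v(2.5) ≈ 2.739, v(3.5) ≈ 3.240, v(4.5) ≈ 3.674, v(5.5) ≈ 4.062.
Sum = Δu · [v(1.5) + v(2.5) + v(3.5) + v(4.5) + v(5.5)].
Sum ≈ 15.837.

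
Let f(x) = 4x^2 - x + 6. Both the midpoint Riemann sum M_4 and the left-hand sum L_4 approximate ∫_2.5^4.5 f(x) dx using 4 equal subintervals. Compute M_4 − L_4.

13

M_4 = 105.5.
L_4 = 92.5.
M_4 − L_4 = 13.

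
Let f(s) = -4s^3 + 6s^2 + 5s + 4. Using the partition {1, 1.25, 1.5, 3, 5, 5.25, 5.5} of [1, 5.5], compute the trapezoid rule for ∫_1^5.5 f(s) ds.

Subinterval widths: 0.25, 0.25, 1.5, 2, 0.25, 0.25.
f(1) = 11, f(1.25) = 11.8125, f(1.5) = 11.5, f(3) = -35, f(5) = -321, f(5.25) = -383.1875, f(5.5) = -452.5.
On each subinterval the trapezoid contributes (Δs_i/2)·[f(s_{i-1}) + f(s_i)].
Sum = -560.34375.

-560.34375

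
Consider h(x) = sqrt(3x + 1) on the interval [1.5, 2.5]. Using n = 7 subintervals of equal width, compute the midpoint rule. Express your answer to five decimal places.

Δx = (2.5 − 1.5)/7 = 1/7.
Midpoints: 11/7, 12/7, 13/7, 2, 15/7, 16/7, 17/7.
h(11/7) ≈ 2.39046, h(12/7) ≈ 2.47848, h(13/7) ≈ 2.56348, h(2) ≈ 2.64575, h(15/7) ≈ 2.72554, h(16/7) ≈ 2.80306, h(17/7) ≈ 2.87849.
Sum = Δx · [h(11/7) + h(12/7) + h(13/7) + ...].
Sum ≈ 2.64075.

2.64075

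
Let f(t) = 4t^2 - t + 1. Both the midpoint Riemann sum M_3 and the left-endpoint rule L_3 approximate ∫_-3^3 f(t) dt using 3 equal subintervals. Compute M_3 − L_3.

M_3 = 70.
L_3 = 100.
M_3 − L_3 = -30.

-30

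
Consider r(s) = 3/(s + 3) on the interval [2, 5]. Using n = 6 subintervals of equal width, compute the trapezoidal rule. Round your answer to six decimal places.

Δs = (5 − 2)/6 = 0.5.
r(2) = 0.6, r(2.5) = 6/11, r(3) = 0.5, r(3.5) = 6/13, r(4) = 3/7, r(4.5) = 0.4, r(5) = 0.375.
T_6 = (Δs/2)·[r(s_0) + 2r(s_1) + ... + 2r(s_{5}) + r(s_6)].
Sum ≈ 1.411532.

1.411532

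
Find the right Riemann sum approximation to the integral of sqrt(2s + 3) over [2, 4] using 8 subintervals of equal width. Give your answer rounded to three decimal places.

Δs = (4 − 2)/8 = 0.25.
Right endpoints: 2.25, 2.5, 2.75, 3, 3.25, 3.5, 3.75, 4.
f(2.25) ≈ 2.739, f(2.5) ≈ 2.828, f(2.75) ≈ 2.915, f(3) ≈ 3.000, f(3.25) ≈ 3.082, f(3.5) ≈ 3.162, f(3.75) ≈ 3.240, f(4) ≈ 3.317.
Sum = Δs · [f(2.25) + f(2.5) + f(2.75) + ...].
Sum ≈ 6.071.

6.071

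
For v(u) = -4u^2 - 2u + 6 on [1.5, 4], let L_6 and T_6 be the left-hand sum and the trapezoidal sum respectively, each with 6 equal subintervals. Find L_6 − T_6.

12.5

L_6 ≈ -67.372685.
T_6 ≈ -79.872685.
L_6 − T_6 = 12.5.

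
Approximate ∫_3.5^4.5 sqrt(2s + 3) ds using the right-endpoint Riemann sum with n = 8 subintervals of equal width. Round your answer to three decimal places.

Δs = (4.5 − 3.5)/8 = 0.125.
Right endpoints: 3.625, 3.75, 3.875, 4, 4.125, 4.25, 4.375, 4.5.
f(3.625) ≈ 3.202, f(3.75) ≈ 3.240, f(3.875) ≈ 3.279, f(4) ≈ 3.317, f(4.125) ≈ 3.354, f(4.25) ≈ 3.391, f(4.375) ≈ 3.428, f(4.5) ≈ 3.464.
Sum = Δs · [f(3.625) + f(3.75) + f(3.875) + ...].
Sum ≈ 3.334.

3.334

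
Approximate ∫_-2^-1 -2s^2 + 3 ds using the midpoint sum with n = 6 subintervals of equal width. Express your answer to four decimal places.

-1.6620

Δs = (-1 − (-2))/6 = 1/6.
Midpoints: -23/12, -1.75, -19/12, -17/12, -1.25, -13/12.
f(-23/12) = -313/72, f(-1.75) = -3.125, f(-19/12) = -145/72, f(-17/12) = -73/72, f(-1.25) = -0.125, f(-13/12) = 47/72.
Sum = Δs · [f(-23/12) + f(-1.75) + f(-19/12) + ...].
Sum ≈ -1.6620.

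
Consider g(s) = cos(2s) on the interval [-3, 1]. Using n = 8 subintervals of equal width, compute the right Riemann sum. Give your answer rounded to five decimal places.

Δs = (1 − (-3))/8 = 0.5.
Right endpoints: -2.5, -2, -1.5, -1, -0.5, 0, 0.5, 1.
g(-2.5) ≈ 0.28366, g(-2) ≈ -0.65364, g(-1.5) ≈ -0.98999, g(-1) ≈ -0.41615, g(-0.5) ≈ 0.54030, g(0) ≈ 1.00000, g(0.5) ≈ 0.54030, g(1) ≈ -0.41615.
Sum = Δs · [g(-2.5) + g(-2) + g(-1.5) + ...].
Sum ≈ -0.05583.

-0.05583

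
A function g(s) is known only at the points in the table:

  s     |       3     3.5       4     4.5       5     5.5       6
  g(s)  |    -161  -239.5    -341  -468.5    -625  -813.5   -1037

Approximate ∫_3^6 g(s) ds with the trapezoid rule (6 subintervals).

Δs = 0.5.
T_6 = (0.5/2)·[(-161) + 2·(-239.5) + 2·(-341) + 2·(-468.5) + 2·(-625) + 2·(-813.5) + (-1037)] = -1543.25.

-1543.25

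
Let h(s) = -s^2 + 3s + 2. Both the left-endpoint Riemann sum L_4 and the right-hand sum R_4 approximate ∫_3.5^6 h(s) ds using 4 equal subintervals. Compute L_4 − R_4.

10.15625

L_4 = -12.16796875.
R_4 = -22.32421875.
L_4 − R_4 = 10.15625.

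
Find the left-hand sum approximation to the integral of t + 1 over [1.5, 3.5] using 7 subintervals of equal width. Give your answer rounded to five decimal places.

6.71429

Δt = (3.5 − 1.5)/7 = 2/7.
Left endpoints: 1.5, 25/14, 29/14, 33/14, 37/14, 41/14, 45/14.
f(1.5) = 2.5, f(25/14) = 39/14, f(29/14) = 43/14, f(33/14) = 47/14, f(37/14) = 51/14, f(41/14) = 55/14, f(45/14) = 59/14.
Sum = Δt · [f(1.5) + f(25/14) + f(29/14) + ...].
Sum ≈ 6.71429.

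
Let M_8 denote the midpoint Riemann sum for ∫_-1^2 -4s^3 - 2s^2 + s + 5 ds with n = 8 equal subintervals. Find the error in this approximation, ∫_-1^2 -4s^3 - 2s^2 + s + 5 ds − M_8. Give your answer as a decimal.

-0.28125

Exact integral: ∫_-1^2 f(s) ds = -4.5.
M_8 = -4.21875.
Error = -4.5 − (-4.21875) = -0.28125.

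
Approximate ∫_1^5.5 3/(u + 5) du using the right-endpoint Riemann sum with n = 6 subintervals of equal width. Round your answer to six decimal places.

Δu = (5.5 − 1)/6 = 0.75.
Right endpoints: 1.75, 2.5, 3.25, 4, 4.75, 5.5.
f(1.75) = 4/9, f(2.5) = 0.4, f(3.25) = 4/11, f(4) = 1/3, f(4.75) = 4/13, f(5.5) = 2/7.
Sum = Δu · [f(1.75) + f(2.5) + f(3.25) + ...].
Sum ≈ 1.601116.

1.601116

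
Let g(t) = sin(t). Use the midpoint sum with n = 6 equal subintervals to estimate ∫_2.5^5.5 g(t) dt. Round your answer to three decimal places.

-1.526

Δt = (5.5 − 2.5)/6 = 0.5.
Midpoints: 2.75, 3.25, 3.75, 4.25, 4.75, 5.25.
g(2.75) ≈ 0.382, g(3.25) ≈ -0.108, g(3.75) ≈ -0.572, g(4.25) ≈ -0.895, g(4.75) ≈ -0.999, g(5.25) ≈ -0.859.
Sum = Δt · [g(2.75) + g(3.25) + g(3.75) + ...].
Sum ≈ -1.526.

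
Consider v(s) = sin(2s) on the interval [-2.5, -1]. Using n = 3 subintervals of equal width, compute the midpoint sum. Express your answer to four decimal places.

0.3649

Δs = (-1 − (-2.5))/3 = 0.5.
Midpoints: -2.25, -1.75, -1.25.
v(-2.25) ≈ 0.9775, v(-1.75) ≈ 0.3508, v(-1.25) ≈ -0.5985.
Sum = Δs · [v(-2.25) + v(-1.75) + v(-1.25)].
Sum ≈ 0.3649.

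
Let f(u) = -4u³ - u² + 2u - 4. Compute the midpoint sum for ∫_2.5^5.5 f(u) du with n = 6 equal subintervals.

-911.1875

Δu = (5.5 − 2.5)/6 = 0.5.
Midpoints: 2.75, 3.25, 3.75, 4.25, 4.75, 5.25.
f(2.75) = -89.25, f(3.25) = -145.375, f(3.75) = -221.5, f(4.25) = -320.625, f(4.75) = -445.75, f(5.25) = -599.875.
Sum = Δu · [f(2.75) + f(3.25) + f(3.75) + ...].
Sum = -911.1875.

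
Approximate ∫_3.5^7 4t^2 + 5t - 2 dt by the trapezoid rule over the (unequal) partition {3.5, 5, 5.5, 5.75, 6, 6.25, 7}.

487.6875

Subinterval widths: 1.5, 0.5, 0.25, 0.25, 0.25, 0.75.
f(3.5) = 64.5, f(5) = 123, f(5.5) = 146.5, f(5.75) = 159, f(6) = 172, f(6.25) = 185.5, f(7) = 229.
On each subinterval the trapezoid contributes (Δt_i/2)·[f(t_{i-1}) + f(t_i)].
Sum = 487.6875.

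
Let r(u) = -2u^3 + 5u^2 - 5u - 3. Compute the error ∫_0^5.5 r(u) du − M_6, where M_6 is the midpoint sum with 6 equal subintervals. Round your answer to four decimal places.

-4.4290

Exact integral: ∫_0^5.5 r(u) du ≈ -272.364583.
M_6 ≈ -267.935619.
Error ≈ -272.364583 − (-267.935619) ≈ -4.4290.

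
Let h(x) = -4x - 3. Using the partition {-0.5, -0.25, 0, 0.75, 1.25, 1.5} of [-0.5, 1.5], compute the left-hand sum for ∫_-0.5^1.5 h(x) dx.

-8

Subinterval widths: 0.25, 0.25, 0.75, 0.5, 0.25.
Left endpoints: -0.5, -0.25, 0, 0.75, 1.25.
h(-0.5) = -1, h(-0.25) = -2, h(0) = -3, h(0.75) = -6, h(1.25) = -8.
Sum = Σ Δx_i · h(x_i).
Sum = -8.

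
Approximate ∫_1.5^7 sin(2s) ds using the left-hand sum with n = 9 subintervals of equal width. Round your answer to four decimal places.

-0.7510

Δs = (7 − 1.5)/9 = 11/18.
Left endpoints: 1.5, 19/9, 49/18, 10/3, 71/18, 41/9, 31/6, 52/9, 115/18.
f(1.5) ≈ 0.1411, f(19/9) ≈ -0.8823, f(49/18) ≈ -0.7438, f(10/3) ≈ 0.3742, f(71/18) ≈ 0.9994, f(41/9) ≈ 0.3085, f(31/6) ≈ -0.7886, f(52/9) ≈ -0.8473, f(115/18) ≈ 0.2098.
Sum = Δs · [f(1.5) + f(19/9) + f(49/18) + ...].
Sum ≈ -0.7510.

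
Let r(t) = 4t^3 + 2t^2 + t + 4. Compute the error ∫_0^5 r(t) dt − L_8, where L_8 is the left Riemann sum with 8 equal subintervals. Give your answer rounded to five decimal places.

163.02083

Exact integral: ∫_0^5 r(t) dt ≈ 740.8333333.
L_8 = 577.8125.
Error ≈ 740.8333333 − 577.8125 ≈ 163.02083.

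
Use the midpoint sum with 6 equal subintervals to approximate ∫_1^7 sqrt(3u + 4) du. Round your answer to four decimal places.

23.6732

Δu = (7 − 1)/6 = 1.
Midpoints: 1.5, 2.5, 3.5, 4.5, 5.5, 6.5.
f(1.5) ≈ 2.9155, f(2.5) ≈ 3.3912, f(3.5) ≈ 3.8079, f(4.5) ≈ 4.1833, f(5.5) ≈ 4.5277, f(6.5) ≈ 4.8477.
Sum = Δu · [f(1.5) + f(2.5) + f(3.5) + ...].
Sum ≈ 23.6732.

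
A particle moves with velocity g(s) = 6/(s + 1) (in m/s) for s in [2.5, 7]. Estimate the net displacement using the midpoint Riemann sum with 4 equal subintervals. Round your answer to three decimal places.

Δs = (7 − 2.5)/4 = 1.125.
Midpoints: 3.0625, 4.1875, 5.3125, 6.4375.
g(3.0625) = 96/65, g(4.1875) = 96/83, g(5.3125) = 96/101, g(6.4375) = 96/119.
Sum = Δs · [g(3.0625) + g(4.1875) + g(5.3125) + g(6.4375)].
Sum ≈ 4.940.

4.940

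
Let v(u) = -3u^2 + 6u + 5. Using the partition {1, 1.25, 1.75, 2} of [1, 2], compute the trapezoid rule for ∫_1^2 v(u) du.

6.921875

Subinterval widths: 0.25, 0.5, 0.25.
v(1) = 8, v(1.25) = 7.8125, v(1.75) = 6.3125, v(2) = 5.
On each subinterval the trapezoid contributes (Δu_i/2)·[v(u_{i-1}) + v(u_i)].
Sum = 6.921875.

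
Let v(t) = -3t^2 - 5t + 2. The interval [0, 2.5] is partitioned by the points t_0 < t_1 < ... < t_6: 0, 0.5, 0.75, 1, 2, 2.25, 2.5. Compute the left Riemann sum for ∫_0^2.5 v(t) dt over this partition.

-17.28125

Subinterval widths: 0.5, 0.25, 0.25, 1, 0.25, 0.25.
Left endpoints: 0, 0.5, 0.75, 1, 2, 2.25.
v(0) = 2, v(0.5) = -1.25, v(0.75) = -3.4375, v(1) = -6, v(2) = -20, v(2.25) = -24.4375.
Sum = Σ Δt_i · v(t_i).
Sum = -17.28125.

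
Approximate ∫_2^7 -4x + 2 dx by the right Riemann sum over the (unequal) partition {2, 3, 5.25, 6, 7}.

-95.25

Subinterval widths: 1, 2.25, 0.75, 1.
Right endpoints: 3, 5.25, 6, 7.
f(3) = -10, f(5.25) = -19, f(6) = -22, f(7) = -26.
Sum = Σ Δx_i · f(x_i).
Sum = -95.25.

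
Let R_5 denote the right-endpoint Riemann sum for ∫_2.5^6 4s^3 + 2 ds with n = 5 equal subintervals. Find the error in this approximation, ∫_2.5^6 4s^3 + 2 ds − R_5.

-295.1025

Exact integral: ∫_2.5^6 f(s) ds = 1263.9375.
R_5 = 1559.04.
Error = 1263.9375 − 1559.04 = -295.1025.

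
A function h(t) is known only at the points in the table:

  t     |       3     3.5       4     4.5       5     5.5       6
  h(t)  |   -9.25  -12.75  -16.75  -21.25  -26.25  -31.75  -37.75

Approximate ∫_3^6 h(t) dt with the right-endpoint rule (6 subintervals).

Δt = 0.5.
Sum = 0.5·[(-12.75) + (-16.75) + (-21.25) + (-26.25) + (-31.75) + (-37.75)] = -73.25.

-73.25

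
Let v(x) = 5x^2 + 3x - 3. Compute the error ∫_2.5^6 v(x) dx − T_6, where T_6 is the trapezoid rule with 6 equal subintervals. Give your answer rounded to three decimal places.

Exact integral: ∫_2.5^6 v(x) dx ≈ 368.08333.
T_6 ≈ 369.07581.
Error ≈ 368.08333 − 369.07581 ≈ -0.992.

-0.992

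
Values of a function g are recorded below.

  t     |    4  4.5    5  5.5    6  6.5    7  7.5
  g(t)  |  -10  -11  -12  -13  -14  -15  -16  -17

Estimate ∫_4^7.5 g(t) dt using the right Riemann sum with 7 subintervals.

-49

Δt = 0.5.
Sum = 0.5·[(-11) + (-12) + (-13) + (-14) + (-15) + (-16) + (-17)] = -49.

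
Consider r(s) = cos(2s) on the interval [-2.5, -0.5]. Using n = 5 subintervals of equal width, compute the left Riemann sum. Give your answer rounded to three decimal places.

Δs = (-0.5 − (-2.5))/5 = 0.4.
Left endpoints: -2.5, -2.1, -1.7, -1.3, -0.9.
r(-2.5) ≈ 0.284, r(-2.1) ≈ -0.490, r(-1.7) ≈ -0.967, r(-1.3) ≈ -0.857, r(-0.9) ≈ -0.227.
Sum = Δs · [r(-2.5) + r(-2.1) + r(-1.7) + r(-1.3) + r(-0.9)].
Sum ≈ -0.903.

-0.903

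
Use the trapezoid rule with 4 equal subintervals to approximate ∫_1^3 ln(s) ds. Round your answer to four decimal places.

Δs = (3 − 1)/4 = 0.5.
f(1) ≈ 0.0000, f(1.5) ≈ 0.4055, f(2) ≈ 0.6931, f(2.5) ≈ 0.9163, f(3) ≈ 1.0986.
T_4 = (Δs/2)·[f(s_0) + 2f(s_1) + 2f(s_2) + 2f(s_3) + f(s_4)].
Sum ≈ 1.2821.

1.2821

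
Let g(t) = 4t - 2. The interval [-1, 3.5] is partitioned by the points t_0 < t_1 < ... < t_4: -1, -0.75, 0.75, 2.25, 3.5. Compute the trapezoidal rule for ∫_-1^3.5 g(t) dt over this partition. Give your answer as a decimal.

Subinterval widths: 0.25, 1.5, 1.5, 1.25.
g(-1) = -6, g(-0.75) = -5, g(0.75) = 1, g(2.25) = 7, g(3.5) = 12.
On each subinterval the trapezoid contributes (Δt_i/2)·[g(t_{i-1}) + g(t_i)].
Sum = 13.5.

13.5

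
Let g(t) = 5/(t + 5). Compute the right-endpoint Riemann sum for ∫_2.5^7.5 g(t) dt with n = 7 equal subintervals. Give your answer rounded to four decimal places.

2.4613

Δt = (7.5 − 2.5)/7 = 5/7.
Right endpoints: 45/14, 55/14, 65/14, 75/14, 85/14, 95/14, 7.5.
g(45/14) = 14/23, g(55/14) = 0.56, g(65/14) = 14/27, g(75/14) = 14/29, g(85/14) = 14/31, g(95/14) = 14/33, g(7.5) = 0.4.
Sum = Δt · [g(45/14) + g(55/14) + g(65/14) + ...].
Sum ≈ 2.4613.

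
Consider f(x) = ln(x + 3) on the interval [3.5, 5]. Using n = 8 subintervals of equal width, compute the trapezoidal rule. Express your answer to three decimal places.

2.969

Δx = (5 − 3.5)/8 = 0.1875.
f(3.5) ≈ 1.872, f(3.6875) ≈ 1.900, f(3.875) ≈ 1.928, f(4.0625) ≈ 1.955, f(4.25) ≈ 1.981, f(4.4375) ≈ 2.007, f(4.625) ≈ 2.031, f(4.8125) ≈ 2.056, f(5) ≈ 2.079.
T_8 = (Δx/2)·[f(x_0) + 2f(x_1) + ... + 2f(x_{7}) + f(x_8)].
Sum ≈ 2.969.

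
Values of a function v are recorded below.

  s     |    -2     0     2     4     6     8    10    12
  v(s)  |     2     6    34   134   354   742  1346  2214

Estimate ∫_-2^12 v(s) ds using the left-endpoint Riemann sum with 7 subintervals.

5236

Δs = 2.
Sum = 2·[2 + 6 + 34 + 134 + 354 + 742 + 1346] = 5236.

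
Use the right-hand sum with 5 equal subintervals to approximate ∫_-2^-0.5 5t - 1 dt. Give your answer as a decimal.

-9.75

Δt = (-0.5 − (-2))/5 = 0.3.
Right endpoints: -1.7, -1.4, -1.1, -0.8, -0.5.
f(-1.7) = -9.5, f(-1.4) = -8, f(-1.1) = -6.5, f(-0.8) = -5, f(-0.5) = -3.5.
Sum = Δt · [f(-1.7) + f(-1.4) + f(-1.1) + f(-0.8) + f(-0.5)].
Sum = -9.75.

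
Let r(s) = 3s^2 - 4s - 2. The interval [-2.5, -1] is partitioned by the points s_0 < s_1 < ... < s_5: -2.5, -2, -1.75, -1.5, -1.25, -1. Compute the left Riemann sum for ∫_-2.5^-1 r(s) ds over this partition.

Subinterval widths: 0.5, 0.25, 0.25, 0.25, 0.25.
Left endpoints: -2.5, -2, -1.75, -1.5, -1.25.
r(-2.5) = 26.75, r(-2) = 18, r(-1.75) = 14.1875, r(-1.5) = 10.75, r(-1.25) = 7.6875.
Sum = Σ Δs_i · r(s_i).
Sum = 26.03125.

26.03125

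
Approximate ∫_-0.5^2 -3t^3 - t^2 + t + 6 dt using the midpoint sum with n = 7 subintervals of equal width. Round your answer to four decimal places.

Δt = (2 − (-0.5))/7 = 5/14.
Midpoints: -9/28, 1/28, 11/28, 0.75, 31/28, 41/28, 51/28.
f(-9/28) = 124575/21952, f(1/28) = 132465/21952, f(11/28) = 132955/21952, f(0.75) = 4.921875, f(31/28) = 39735/21952, f(41/28) = -89975/21952, f(51/28) = -299085/21952.
Sum = Δt · [f(-9/28) + f(1/28) + f(11/28) + ...].
Sum ≈ 2.4195.

2.4195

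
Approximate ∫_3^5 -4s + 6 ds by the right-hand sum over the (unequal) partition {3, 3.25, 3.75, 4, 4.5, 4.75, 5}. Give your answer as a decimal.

-21.5

Subinterval widths: 0.25, 0.5, 0.25, 0.5, 0.25, 0.25.
Right endpoints: 3.25, 3.75, 4, 4.5, 4.75, 5.
f(3.25) = -7, f(3.75) = -9, f(4) = -10, f(4.5) = -12, f(4.75) = -13, f(5) = -14.
Sum = Σ Δs_i · f(s_i).
Sum = -21.5.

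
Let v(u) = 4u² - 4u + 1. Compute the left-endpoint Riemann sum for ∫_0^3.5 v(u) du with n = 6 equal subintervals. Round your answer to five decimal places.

26.75231

Δu = (3.5 − 0)/6 = 7/12.
Left endpoints: 0, 7/12, 7/6, 1.75, 7/3, 35/12.
v(0) = 1, v(7/12) = 1/36, v(7/6) = 16/9, v(1.75) = 6.25, v(7/3) = 121/9, v(35/12) = 841/36.
Sum = Δu · [v(0) + v(7/12) + v(7/6) + ...].
Sum ≈ 26.75231.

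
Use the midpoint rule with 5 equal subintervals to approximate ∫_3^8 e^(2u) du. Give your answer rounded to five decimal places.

3780504.62328

Δu = (8 − 3)/5 = 1.
Midpoints: 3.5, 4.5, 5.5, 6.5, 7.5.
f(3.5) ≈ 1096.63316, f(4.5) ≈ 8103.08393, f(5.5) ≈ 59874.14172, f(6.5) ≈ 442413.39201, f(7.5) ≈ 3269017.37247.
Sum = Δu · [f(3.5) + f(4.5) + f(5.5) + f(6.5) + f(7.5)].
Sum ≈ 3780504.62328.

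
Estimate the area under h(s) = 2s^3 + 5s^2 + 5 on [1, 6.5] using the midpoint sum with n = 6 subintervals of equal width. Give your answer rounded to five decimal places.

Δs = (6.5 − 1)/6 = 11/12.
Midpoints: 35/24, 2.375, 79/24, 101/24, 5.125, 145/24.
h(35/24) = 150935/6912, h(2.375) = 59.99609375, h(79/24) = 902059/6912, h(101/24) = 1676921/6912, h(5.125) = 405.55078125, h(145/24) = 4344685/6912.
Sum = Δs · [h(35/24) + h(2.375) + h(79/24) + ...].
Sum ≈ 1364.98192.

1364.98192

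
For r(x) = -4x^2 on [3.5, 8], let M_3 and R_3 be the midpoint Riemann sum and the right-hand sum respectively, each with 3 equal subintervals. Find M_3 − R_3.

165.375

M_3 = -622.125.
R_3 = -787.5.
M_3 − R_3 = 165.375.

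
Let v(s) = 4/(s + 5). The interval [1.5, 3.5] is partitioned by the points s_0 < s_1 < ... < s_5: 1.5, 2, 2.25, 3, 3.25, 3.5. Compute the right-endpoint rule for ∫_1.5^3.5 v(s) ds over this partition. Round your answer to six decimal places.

1.037505

Subinterval widths: 0.5, 0.25, 0.75, 0.25, 0.25.
Right endpoints: 2, 2.25, 3, 3.25, 3.5.
v(2) = 4/7, v(2.25) = 16/29, v(3) = 0.5, v(3.25) = 16/33, v(3.5) = 8/17.
Sum = Σ Δs_i · v(s_i).
Sum ≈ 1.037505.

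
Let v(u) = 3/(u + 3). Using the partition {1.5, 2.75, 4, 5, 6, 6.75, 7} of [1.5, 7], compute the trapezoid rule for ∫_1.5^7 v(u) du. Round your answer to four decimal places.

2.4090

Subinterval widths: 1.25, 1.25, 1, 1, 0.75, 0.25.
v(1.5) = 2/3, v(2.75) = 12/23, v(4) = 3/7, v(5) = 0.375, v(6) = 1/3, v(6.75) = 4/13, v(7) = 0.3.
On each subinterval the trapezoid contributes (Δu_i/2)·[v(u_{i-1}) + v(u_i)].
Sum ≈ 2.4090.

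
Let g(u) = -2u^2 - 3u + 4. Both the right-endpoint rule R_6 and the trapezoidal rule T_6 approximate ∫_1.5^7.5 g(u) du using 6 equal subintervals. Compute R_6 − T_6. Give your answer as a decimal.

R_6 = -401.
T_6 = -338.
R_6 − T_6 = -63.

-63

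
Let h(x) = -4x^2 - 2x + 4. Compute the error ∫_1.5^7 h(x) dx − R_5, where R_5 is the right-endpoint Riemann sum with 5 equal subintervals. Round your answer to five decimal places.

Exact integral: ∫_1.5^7 h(x) dx ≈ -477.5833333.
R_5 = -590.92.
Error ≈ -477.5833333 − (-590.92) ≈ 113.33667.

113.33667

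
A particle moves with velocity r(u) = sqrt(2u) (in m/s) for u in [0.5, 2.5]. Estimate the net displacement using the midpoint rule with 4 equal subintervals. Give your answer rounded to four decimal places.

3.3990

Δu = (2.5 − 0.5)/4 = 0.5.
Midpoints: 0.75, 1.25, 1.75, 2.25.
r(0.75) ≈ 1.2247, r(1.25) ≈ 1.5811, r(1.75) ≈ 1.8708, r(2.25) ≈ 2.1213.
Sum = Δu · [r(0.75) + r(1.25) + r(1.75) + r(2.25)].
Sum ≈ 3.3990.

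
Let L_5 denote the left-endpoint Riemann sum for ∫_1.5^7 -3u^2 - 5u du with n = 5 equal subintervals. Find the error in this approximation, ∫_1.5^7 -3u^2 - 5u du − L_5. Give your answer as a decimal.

Exact integral: ∫_1.5^7 f(u) du = -456.5.
L_5 = -367.565.
Error = -456.5 − (-367.565) = -88.935.

-88.935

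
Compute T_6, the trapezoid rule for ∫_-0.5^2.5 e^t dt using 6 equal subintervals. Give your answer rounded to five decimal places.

Δt = (2.5 − (-0.5))/6 = 0.5.
f(-0.5) ≈ 0.60653, f(0) ≈ 1.00000, f(0.5) ≈ 1.64872, f(1) ≈ 2.71828, f(1.5) ≈ 4.48169, f(2) ≈ 7.38906, f(2.5) ≈ 12.18249.
T_6 = (Δt/2)·[f(t_0) + 2f(t_1) + ... + 2f(t_{5}) + f(t_6)].
Sum ≈ 11.81613.

11.81613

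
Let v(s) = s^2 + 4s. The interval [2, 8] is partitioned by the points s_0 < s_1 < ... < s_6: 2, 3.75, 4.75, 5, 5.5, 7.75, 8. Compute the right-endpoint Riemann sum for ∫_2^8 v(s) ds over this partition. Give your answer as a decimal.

358.6875

Subinterval widths: 1.75, 1, 0.25, 0.5, 2.25, 0.25.
Right endpoints: 3.75, 4.75, 5, 5.5, 7.75, 8.
v(3.75) = 29.0625, v(4.75) = 41.5625, v(5) = 45, v(5.5) = 52.25, v(7.75) = 91.0625, v(8) = 96.
Sum = Σ Δs_i · v(s_i).
Sum = 358.6875.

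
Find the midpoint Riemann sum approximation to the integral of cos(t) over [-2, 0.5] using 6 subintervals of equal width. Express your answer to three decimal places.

Δt = (0.5 − (-2))/6 = 5/12.
Midpoints: -43/24, -1.375, -23/24, -13/24, -0.125, 7/24.
f(-43/24) ≈ -0.219, f(-1.375) ≈ 0.195, f(-23/24) ≈ 0.575, f(-13/24) ≈ 0.857, f(-0.125) ≈ 0.992, f(7/24) ≈ 0.958.
Sum = Δt · [f(-43/24) + f(-1.375) + f(-23/24) + ...].
Sum ≈ 1.399.

1.399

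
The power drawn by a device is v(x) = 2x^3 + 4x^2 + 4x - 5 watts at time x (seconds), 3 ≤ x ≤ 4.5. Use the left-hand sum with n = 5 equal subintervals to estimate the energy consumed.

Δx = (4.5 − 3)/5 = 0.3.
Left endpoints: 3, 3.3, 3.6, 3.9, 4.2.
v(3) = 97, v(3.3) = 123.634, v(3.6) = 154.552, v(3.9) = 190.078, v(4.2) = 230.536.
Sum = Δx · [v(3) + v(3.3) + v(3.6) + v(3.9) + v(4.2)].
Sum = 238.74.

238.74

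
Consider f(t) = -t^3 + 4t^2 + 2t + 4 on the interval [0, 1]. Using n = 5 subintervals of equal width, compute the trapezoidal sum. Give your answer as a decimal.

Δt = (1 − 0)/5 = 0.2.
f(0) = 4, f(0.2) = 4.552, f(0.4) = 5.376, f(0.6) = 6.424, f(0.8) = 7.648, f(1) = 9.
T_5 = (Δt/2)·[f(t_0) + 2f(t_1) + ... + 2f(t_{4}) + f(t_5)].
Sum = 6.1.

6.1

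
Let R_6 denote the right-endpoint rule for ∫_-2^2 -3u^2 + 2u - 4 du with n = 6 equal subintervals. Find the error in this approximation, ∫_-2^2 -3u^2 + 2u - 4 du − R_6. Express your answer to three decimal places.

Exact integral: ∫_-2^2 f(u) du = -32.
R_6 ≈ -30.22222.
Error ≈ -32 − (-30.22222) ≈ -1.778.

-1.778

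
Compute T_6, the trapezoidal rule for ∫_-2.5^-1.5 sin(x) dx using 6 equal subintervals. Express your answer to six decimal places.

Δx = (-1.5 − (-2.5))/6 = 1/6.
f(-2.5) ≈ -0.598472, f(-7/3) ≈ -0.723086, f(-13/6) ≈ -0.827660, f(-2) ≈ -0.909297, f(-11/6) ≈ -0.965735, f(-5/3) ≈ -0.995408, f(-1.5) ≈ -0.997495.
T_6 = (Δx/2)·[f(x_0) + 2f(x_1) + ... + 2f(x_{5}) + f(x_6)].
Sum ≈ -0.869862.

-0.869862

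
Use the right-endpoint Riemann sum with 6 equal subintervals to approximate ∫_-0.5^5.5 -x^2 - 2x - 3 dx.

Δx = (5.5 − (-0.5))/6 = 1.
Right endpoints: 0.5, 1.5, 2.5, 3.5, 4.5, 5.5.
f(0.5) = -4.25, f(1.5) = -8.25, f(2.5) = -14.25, f(3.5) = -22.25, f(4.5) = -32.25, f(5.5) = -44.25.
Sum = Δx · [f(0.5) + f(1.5) + f(2.5) + ...].
Sum = -125.5.

-125.5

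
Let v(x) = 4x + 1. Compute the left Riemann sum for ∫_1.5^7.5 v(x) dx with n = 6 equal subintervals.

Δx = (7.5 − 1.5)/6 = 1.
Left endpoints: 1.5, 2.5, 3.5, 4.5, 5.5, 6.5.
v(1.5) = 7, v(2.5) = 11, v(3.5) = 15, v(4.5) = 19, v(5.5) = 23, v(6.5) = 27.
Sum = Δx · [v(1.5) + v(2.5) + v(3.5) + ...].
Sum = 102.

102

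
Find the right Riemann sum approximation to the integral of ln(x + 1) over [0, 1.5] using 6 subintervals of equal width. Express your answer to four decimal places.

0.9021

Δx = (1.5 − 0)/6 = 0.25.
Right endpoints: 0.25, 0.5, 0.75, 1, 1.25, 1.5.
f(0.25) ≈ 0.2231, f(0.5) ≈ 0.4055, f(0.75) ≈ 0.5596, f(1) ≈ 0.6931, f(1.25) ≈ 0.8109, f(1.5) ≈ 0.9163.
Sum = Δx · [f(0.25) + f(0.5) + f(0.75) + ...].
Sum ≈ 0.9021.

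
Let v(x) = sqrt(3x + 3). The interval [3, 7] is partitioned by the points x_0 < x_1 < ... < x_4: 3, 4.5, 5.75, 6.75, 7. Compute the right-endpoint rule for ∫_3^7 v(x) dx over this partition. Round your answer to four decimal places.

Subinterval widths: 1.5, 1.25, 1, 0.25.
Right endpoints: 4.5, 5.75, 6.75, 7.
v(4.5) ≈ 4.0620, v(5.75) ≈ 4.5000, v(6.75) ≈ 4.8218, v(7) ≈ 4.8990.
Sum = Σ Δx_i · v(x_i).
Sum ≈ 17.7646.

17.7646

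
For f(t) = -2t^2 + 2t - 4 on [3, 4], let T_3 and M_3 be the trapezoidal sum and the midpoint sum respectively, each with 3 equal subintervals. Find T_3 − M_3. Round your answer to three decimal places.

T_3 ≈ -21.70370.
M_3 ≈ -21.64815.
T_3 − M_3 ≈ -0.056.

-0.056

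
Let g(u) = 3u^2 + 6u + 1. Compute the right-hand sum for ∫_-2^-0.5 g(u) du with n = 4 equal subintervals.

Δu = (-0.5 − (-2))/4 = 0.375.
Right endpoints: -1.625, -1.25, -0.875, -0.5.
g(-1.625) = -0.828125, g(-1.25) = -1.8125, g(-0.875) = -1.953125, g(-0.5) = -1.25.
Sum = Δu · [g(-1.625) + g(-1.25) + g(-0.875) + g(-0.5)].
Sum = -2.19140625.

-2.19140625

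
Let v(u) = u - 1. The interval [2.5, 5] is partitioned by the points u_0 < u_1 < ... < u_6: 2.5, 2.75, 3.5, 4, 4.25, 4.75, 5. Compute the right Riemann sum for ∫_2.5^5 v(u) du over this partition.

7.5

Subinterval widths: 0.25, 0.75, 0.5, 0.25, 0.5, 0.25.
Right endpoints: 2.75, 3.5, 4, 4.25, 4.75, 5.
v(2.75) = 1.75, v(3.5) = 2.5, v(4) = 3, v(4.25) = 3.25, v(4.75) = 3.75, v(5) = 4.
Sum = Σ Δu_i · v(u_i).
Sum = 7.5.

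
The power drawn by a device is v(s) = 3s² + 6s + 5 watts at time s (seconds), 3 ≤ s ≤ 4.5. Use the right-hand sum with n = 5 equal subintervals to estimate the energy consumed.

Δs = (4.5 − 3)/5 = 0.3.
Right endpoints: 3.3, 3.6, 3.9, 4.2, 4.5.
v(3.3) = 57.47, v(3.6) = 65.48, v(3.9) = 74.03, v(4.2) = 83.12, v(4.5) = 92.75.
Sum = Δs · [v(3.3) + v(3.6) + v(3.9) + v(4.2) + v(4.5)].
Sum = 111.855.

111.855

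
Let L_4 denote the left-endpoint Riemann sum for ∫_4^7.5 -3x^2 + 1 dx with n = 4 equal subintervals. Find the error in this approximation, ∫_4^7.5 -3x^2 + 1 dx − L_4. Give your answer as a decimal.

-51.48828125

Exact integral: ∫_4^7.5 f(x) dx = -354.375.
L_4 = -302.88671875.
Error = -354.375 − (-302.88671875) = -51.48828125.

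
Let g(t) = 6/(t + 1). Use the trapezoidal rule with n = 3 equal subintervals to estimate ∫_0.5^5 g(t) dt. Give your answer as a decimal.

Δt = (5 − 0.5)/3 = 1.5.
g(0.5) = 4, g(2) = 2, g(3.5) = 4/3, g(5) = 1.
T_3 = (Δt/2)·[g(t_0) + 2g(t_1) + 2g(t_2) + g(t_3)].
Sum = 8.75.

8.75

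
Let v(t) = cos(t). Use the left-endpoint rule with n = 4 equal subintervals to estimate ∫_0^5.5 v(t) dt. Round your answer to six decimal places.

-0.390423

Δt = (5.5 − 0)/4 = 1.375.
Left endpoints: 0, 1.375, 2.75, 4.125.
v(0) ≈ 1.000000, v(1.375) ≈ 0.194548, v(2.75) ≈ -0.924302, v(4.125) ≈ -0.554190.
Sum = Δt · [v(0) + v(1.375) + v(2.75) + v(4.125)].
Sum ≈ -0.390423.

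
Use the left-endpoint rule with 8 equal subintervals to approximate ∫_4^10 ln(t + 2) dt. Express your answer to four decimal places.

Δt = (10 − 4)/8 = 0.75.
Left endpoints: 4, 4.75, 5.5, 6.25, 7, 7.75, 8.5, 9.25.
f(4) ≈ 1.7918, f(4.75) ≈ 1.9095, f(5.5) ≈ 2.0149, f(6.25) ≈ 2.1102, f(7) ≈ 2.1972, f(7.75) ≈ 2.2773, f(8.5) ≈ 2.3514, f(9.25) ≈ 2.4204.
Sum = Δt · [f(4) + f(4.75) + f(5.5) + ...].
Sum ≈ 12.8045.

12.8045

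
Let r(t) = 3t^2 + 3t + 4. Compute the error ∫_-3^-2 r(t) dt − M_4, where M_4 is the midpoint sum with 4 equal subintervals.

0.015625

Exact integral: ∫_-3^-2 r(t) dt = 15.5.
M_4 = 15.484375.
Error = 15.5 − 15.484375 = 0.015625.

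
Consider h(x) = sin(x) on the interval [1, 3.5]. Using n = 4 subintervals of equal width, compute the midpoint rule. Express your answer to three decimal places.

1.501

Δx = (3.5 − 1)/4 = 0.625.
Midpoints: 1.3125, 1.9375, 2.5625, 3.1875.
h(1.3125) ≈ 0.967, h(1.9375) ≈ 0.934, h(2.5625) ≈ 0.547, h(3.1875) ≈ -0.046.
Sum = Δx · [h(1.3125) + h(1.9375) + h(2.5625) + h(3.1875)].
Sum ≈ 1.501.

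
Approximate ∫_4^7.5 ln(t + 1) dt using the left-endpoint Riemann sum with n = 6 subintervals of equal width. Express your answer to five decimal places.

6.48627

Δt = (7.5 − 4)/6 = 7/12.
Left endpoints: 4, 55/12, 31/6, 5.75, 19/3, 83/12.
f(4) ≈ 1.60944, f(55/12) ≈ 1.71979, f(31/6) ≈ 1.81916, f(5.75) ≈ 1.90954, f(19/3) ≈ 1.99243, f(83/12) ≈ 2.06897.
Sum = Δt · [f(4) + f(55/12) + f(31/6) + ...].
Sum ≈ 6.48627.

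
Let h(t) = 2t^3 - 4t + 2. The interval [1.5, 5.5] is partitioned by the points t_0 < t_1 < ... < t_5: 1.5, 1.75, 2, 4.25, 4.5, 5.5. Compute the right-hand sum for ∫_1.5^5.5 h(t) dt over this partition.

Subinterval widths: 0.25, 0.25, 2.25, 0.25, 1.
Right endpoints: 1.75, 2, 4.25, 4.5, 5.5.
h(1.75) = 5.71875, h(2) = 10, h(4.25) = 138.53125, h(4.5) = 166.25, h(5.5) = 312.75.
Sum = Σ Δt_i · h(t_i).
Sum = 669.9375.

669.9375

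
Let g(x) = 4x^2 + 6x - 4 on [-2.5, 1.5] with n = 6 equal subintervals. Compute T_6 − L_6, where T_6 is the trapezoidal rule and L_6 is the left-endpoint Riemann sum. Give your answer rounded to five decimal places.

2.66667

T_6 ≈ -1.4814815.
L_6 ≈ -4.1481481.
T_6 − L_6 ≈ 2.66667.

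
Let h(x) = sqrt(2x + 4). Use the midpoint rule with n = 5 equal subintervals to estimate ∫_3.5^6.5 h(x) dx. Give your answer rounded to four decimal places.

Δx = (6.5 − 3.5)/5 = 0.6.
Midpoints: 3.8, 4.4, 5, 5.6, 6.2.
h(3.8) ≈ 3.4059, h(4.4) ≈ 3.5777, h(5) ≈ 3.7417, h(5.6) ≈ 3.8987, h(6.2) ≈ 4.0497.
Sum = Δx · [h(3.8) + h(4.4) + h(5) + h(5.6) + h(6.2)].
Sum ≈ 11.2042.

11.2042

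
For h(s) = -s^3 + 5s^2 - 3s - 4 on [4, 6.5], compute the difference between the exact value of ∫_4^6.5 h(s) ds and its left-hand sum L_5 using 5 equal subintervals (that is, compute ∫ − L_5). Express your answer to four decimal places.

-20.5990

Exact integral: ∫_4^6.5 h(s) ds ≈ -80.598958.
L_5 = -60.
Error ≈ -80.598958 − (-60) ≈ -20.5990.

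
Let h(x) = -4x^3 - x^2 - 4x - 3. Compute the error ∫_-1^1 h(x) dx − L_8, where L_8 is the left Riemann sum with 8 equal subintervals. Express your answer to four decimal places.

Exact integral: ∫_-1^1 h(x) dx ≈ -6.666667.
L_8 = -4.6875.
Error ≈ -6.666667 − (-4.6875) ≈ -1.9792.

-1.9792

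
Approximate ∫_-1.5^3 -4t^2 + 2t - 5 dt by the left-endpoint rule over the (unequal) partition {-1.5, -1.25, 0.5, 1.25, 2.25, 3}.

-56.375

Subinterval widths: 0.25, 1.75, 0.75, 1, 0.75.
Left endpoints: -1.5, -1.25, 0.5, 1.25, 2.25.
f(-1.5) = -17, f(-1.25) = -13.75, f(0.5) = -5, f(1.25) = -8.75, f(2.25) = -20.75.
Sum = Σ Δt_i · f(t_i).
Sum = -56.375.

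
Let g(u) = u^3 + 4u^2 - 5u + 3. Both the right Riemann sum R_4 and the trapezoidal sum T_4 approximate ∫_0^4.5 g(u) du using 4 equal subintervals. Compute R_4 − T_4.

R_4 ≈ 281.25879.
T_4 ≈ 197.09473.
R_4 − T_4 = 84.1640625.

84.1640625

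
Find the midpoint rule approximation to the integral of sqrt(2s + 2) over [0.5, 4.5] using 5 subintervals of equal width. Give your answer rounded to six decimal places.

10.436176

Δs = (4.5 − 0.5)/5 = 0.8.
Midpoints: 0.9, 1.7, 2.5, 3.3, 4.1.
f(0.9) ≈ 1.949359, f(1.7) ≈ 2.323790, f(2.5) ≈ 2.645751, f(3.3) ≈ 2.932576, f(4.1) ≈ 3.193744.
Sum = Δs · [f(0.9) + f(1.7) + f(2.5) + f(3.3) + f(4.1)].
Sum ≈ 10.436176.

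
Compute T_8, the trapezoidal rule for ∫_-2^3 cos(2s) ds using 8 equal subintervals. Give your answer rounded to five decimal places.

Δs = (3 − (-2))/8 = 0.625.
f(-2) ≈ -0.65364, f(-1.375) ≈ -0.92430, f(-0.75) ≈ 0.07074, f(-0.125) ≈ 0.96891, f(0.5) ≈ 0.54030, f(1.125) ≈ -0.62817, f(1.75) ≈ -0.93646, f(2.375) ≈ 0.03760, f(3) ≈ 0.96017.
T_8 = (Δs/2)·[f(s_0) + 2f(s_1) + ... + 2f(s_{7}) + f(s_8)].
Sum ≈ -0.44882.

-0.44882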